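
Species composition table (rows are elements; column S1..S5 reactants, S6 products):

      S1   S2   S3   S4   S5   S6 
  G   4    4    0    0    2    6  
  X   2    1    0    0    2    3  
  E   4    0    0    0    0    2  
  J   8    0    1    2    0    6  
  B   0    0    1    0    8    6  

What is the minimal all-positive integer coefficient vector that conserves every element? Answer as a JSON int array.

Coefficients: [3, 4, 4, 4, 4, 6]

G: 3·4+4·4+4·0+4·0+4·2 = 36 | 6·6 = 36
X: 3·2+4·1+4·0+4·0+4·2 = 18 | 6·3 = 18
E: 3·4+4·0+4·0+4·0+4·0 = 12 | 6·2 = 12
J: 3·8+4·0+4·1+4·2+4·0 = 36 | 6·6 = 36
B: 3·0+4·0+4·1+4·0+4·8 = 36 | 6·6 = 36
gcd(3,4,4,4,4,6) = 1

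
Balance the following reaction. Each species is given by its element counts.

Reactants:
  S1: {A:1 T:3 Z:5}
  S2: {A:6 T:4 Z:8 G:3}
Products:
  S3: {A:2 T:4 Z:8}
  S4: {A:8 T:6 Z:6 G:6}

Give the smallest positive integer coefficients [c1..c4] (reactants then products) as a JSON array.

A: 6·1+2·6 = 18 | 5·2+1·8 = 18
T: 6·3+2·4 = 26 | 5·4+1·6 = 26
Z: 6·5+2·8 = 46 | 5·8+1·6 = 46
G: 6·0+2·3 = 6 | 5·0+1·6 = 6
gcd(6,2,5,1) = 1

Coefficients: [6, 2, 5, 1]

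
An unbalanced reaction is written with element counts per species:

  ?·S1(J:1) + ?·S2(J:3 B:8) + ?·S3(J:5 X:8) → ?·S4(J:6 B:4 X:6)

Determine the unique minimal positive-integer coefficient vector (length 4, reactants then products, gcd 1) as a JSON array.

J: 3·1+2·3+3·5 = 24 | 4·6 = 24
B: 3·0+2·8+3·0 = 16 | 4·4 = 16
X: 3·0+2·0+3·8 = 24 | 4·6 = 24
gcd(3,2,3,4) = 1

Coefficients: [3, 2, 3, 4]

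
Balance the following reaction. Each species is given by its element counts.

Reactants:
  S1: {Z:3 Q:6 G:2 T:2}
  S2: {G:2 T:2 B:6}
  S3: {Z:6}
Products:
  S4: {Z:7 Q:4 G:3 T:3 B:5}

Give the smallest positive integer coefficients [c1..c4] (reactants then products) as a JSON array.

Z: 4·3+5·0+5·6 = 42 | 6·7 = 42
Q: 4·6+5·0+5·0 = 24 | 6·4 = 24
G: 4·2+5·2+5·0 = 18 | 6·3 = 18
T: 4·2+5·2+5·0 = 18 | 6·3 = 18
B: 4·0+5·6+5·0 = 30 | 6·5 = 30
gcd(4,5,5,6) = 1

Coefficients: [4, 5, 5, 6]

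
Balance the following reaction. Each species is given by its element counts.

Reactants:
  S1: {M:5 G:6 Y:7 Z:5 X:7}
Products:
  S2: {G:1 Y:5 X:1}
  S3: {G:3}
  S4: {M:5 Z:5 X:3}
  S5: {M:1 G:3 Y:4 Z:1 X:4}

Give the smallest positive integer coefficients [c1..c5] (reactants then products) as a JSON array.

M: 5·5 = 25 | 3·0+4·0+4·5+5·1 = 25
G: 5·6 = 30 | 3·1+4·3+4·0+5·3 = 30
Y: 5·7 = 35 | 3·5+4·0+4·0+5·4 = 35
Z: 5·5 = 25 | 3·0+4·0+4·5+5·1 = 25
X: 5·7 = 35 | 3·1+4·0+4·3+5·4 = 35
gcd(5,3,4,4,5) = 1

Coefficients: [5, 3, 4, 4, 5]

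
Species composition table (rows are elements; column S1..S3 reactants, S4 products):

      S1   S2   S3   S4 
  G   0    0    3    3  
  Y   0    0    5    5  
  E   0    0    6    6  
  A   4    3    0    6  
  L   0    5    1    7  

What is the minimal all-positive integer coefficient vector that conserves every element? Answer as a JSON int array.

G: 3·0+6·0+5·3 = 15 | 5·3 = 15
Y: 3·0+6·0+5·5 = 25 | 5·5 = 25
E: 3·0+6·0+5·6 = 30 | 5·6 = 30
A: 3·4+6·3+5·0 = 30 | 5·6 = 30
L: 3·0+6·5+5·1 = 35 | 5·7 = 35
gcd(3,6,5,5) = 1

Coefficients: [3, 6, 5, 5]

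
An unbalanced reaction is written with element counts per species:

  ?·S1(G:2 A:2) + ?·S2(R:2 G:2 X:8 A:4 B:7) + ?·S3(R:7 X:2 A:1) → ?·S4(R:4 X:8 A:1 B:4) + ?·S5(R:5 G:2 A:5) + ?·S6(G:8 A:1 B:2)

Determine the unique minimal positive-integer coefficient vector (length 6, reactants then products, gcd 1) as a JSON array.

R: 6·0+2·2+4·7 = 32 | 3·4+4·5+1·0 = 32
G: 6·2+2·2+4·0 = 16 | 3·0+4·2+1·8 = 16
X: 6·0+2·8+4·2 = 24 | 3·8+4·0+1·0 = 24
A: 6·2+2·4+4·1 = 24 | 3·1+4·5+1·1 = 24
B: 6·0+2·7+4·0 = 14 | 3·4+4·0+1·2 = 14
gcd(6,2,4,3,4,1) = 1

Coefficients: [6, 2, 4, 3, 4, 1]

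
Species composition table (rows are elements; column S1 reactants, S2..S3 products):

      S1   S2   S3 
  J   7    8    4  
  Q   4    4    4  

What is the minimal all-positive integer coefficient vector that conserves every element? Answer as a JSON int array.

J: 4·7 = 28 | 3·8+1·4 = 28
Q: 4·4 = 16 | 3·4+1·4 = 16
gcd(4,3,1) = 1

Coefficients: [4, 3, 1]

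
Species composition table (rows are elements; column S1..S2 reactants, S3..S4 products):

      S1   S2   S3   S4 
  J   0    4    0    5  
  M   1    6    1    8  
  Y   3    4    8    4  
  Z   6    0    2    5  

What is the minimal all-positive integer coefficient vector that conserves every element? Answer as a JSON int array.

Coefficients: [4, 5, 2, 4]

J: 4·0+5·4 = 20 | 2·0+4·5 = 20
M: 4·1+5·6 = 34 | 2·1+4·8 = 34
Y: 4·3+5·4 = 32 | 2·8+4·4 = 32
Z: 4·6+5·0 = 24 | 2·2+4·5 = 24
gcd(4,5,2,4) = 1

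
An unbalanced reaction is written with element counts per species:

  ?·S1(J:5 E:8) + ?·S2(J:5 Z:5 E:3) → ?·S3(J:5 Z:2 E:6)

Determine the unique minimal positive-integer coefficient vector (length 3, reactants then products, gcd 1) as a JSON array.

J: 3·5+2·5 = 25 | 5·5 = 25
Z: 3·0+2·5 = 10 | 5·2 = 10
E: 3·8+2·3 = 30 | 5·6 = 30
gcd(3,2,5) = 1

Coefficients: [3, 2, 5]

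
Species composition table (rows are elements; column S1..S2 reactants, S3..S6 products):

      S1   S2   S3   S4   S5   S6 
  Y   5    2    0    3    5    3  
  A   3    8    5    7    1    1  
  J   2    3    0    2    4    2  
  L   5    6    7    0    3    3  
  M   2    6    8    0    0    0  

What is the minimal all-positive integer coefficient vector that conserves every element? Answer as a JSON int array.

Y: 6·5+6·2 = 42 | 6·0+4·3+3·5+5·3 = 42
A: 6·3+6·8 = 66 | 6·5+4·7+3·1+5·1 = 66
J: 6·2+6·3 = 30 | 6·0+4·2+3·4+5·2 = 30
L: 6·5+6·6 = 66 | 6·7+4·0+3·3+5·3 = 66
M: 6·2+6·6 = 48 | 6·8+4·0+3·0+5·0 = 48
gcd(6,6,6,4,3,5) = 1

Coefficients: [6, 6, 6, 4, 3, 5]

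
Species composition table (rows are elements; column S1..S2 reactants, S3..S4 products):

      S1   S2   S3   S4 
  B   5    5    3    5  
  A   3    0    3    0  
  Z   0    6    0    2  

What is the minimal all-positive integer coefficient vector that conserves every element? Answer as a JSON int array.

B: 5·5+1·5 = 30 | 5·3+3·5 = 30
A: 5·3+1·0 = 15 | 5·3+3·0 = 15
Z: 5·0+1·6 = 6 | 5·0+3·2 = 6
gcd(5,1,5,3) = 1

Coefficients: [5, 1, 5, 3]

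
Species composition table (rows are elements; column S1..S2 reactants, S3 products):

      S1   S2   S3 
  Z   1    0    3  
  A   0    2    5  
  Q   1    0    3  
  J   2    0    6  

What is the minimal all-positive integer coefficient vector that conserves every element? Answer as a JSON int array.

Z: 6·1+5·0 = 6 | 2·3 = 6
A: 6·0+5·2 = 10 | 2·5 = 10
Q: 6·1+5·0 = 6 | 2·3 = 6
J: 6·2+5·0 = 12 | 2·6 = 12
gcd(6,5,2) = 1

Coefficients: [6, 5, 2]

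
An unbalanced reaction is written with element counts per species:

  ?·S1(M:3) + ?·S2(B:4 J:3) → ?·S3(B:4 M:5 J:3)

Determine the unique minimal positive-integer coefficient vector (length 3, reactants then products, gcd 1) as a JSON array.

B: 5·0+3·4 = 12 | 3·4 = 12
M: 5·3+3·0 = 15 | 3·5 = 15
J: 5·0+3·3 = 9 | 3·3 = 9
gcd(5,3,3) = 1

Coefficients: [5, 3, 3]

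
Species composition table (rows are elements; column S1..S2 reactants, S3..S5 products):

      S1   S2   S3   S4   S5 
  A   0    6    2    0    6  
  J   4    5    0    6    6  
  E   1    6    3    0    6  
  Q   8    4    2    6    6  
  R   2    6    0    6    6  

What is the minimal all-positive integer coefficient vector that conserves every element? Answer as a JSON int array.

A: 3·0+6·6 = 36 | 3·2+2·0+5·6 = 36
J: 3·4+6·5 = 42 | 3·0+2·6+5·6 = 42
E: 3·1+6·6 = 39 | 3·3+2·0+5·6 = 39
Q: 3·8+6·4 = 48 | 3·2+2·6+5·6 = 48
R: 3·2+6·6 = 42 | 3·0+2·6+5·6 = 42
gcd(3,6,3,2,5) = 1

Coefficients: [3, 6, 3, 2, 5]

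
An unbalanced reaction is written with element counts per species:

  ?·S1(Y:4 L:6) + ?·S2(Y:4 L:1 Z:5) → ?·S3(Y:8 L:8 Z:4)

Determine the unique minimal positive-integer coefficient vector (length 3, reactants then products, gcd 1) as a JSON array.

Coefficients: [6, 4, 5]

Y: 6·4+4·4 = 40 | 5·8 = 40
L: 6·6+4·1 = 40 | 5·8 = 40
Z: 6·0+4·5 = 20 | 5·4 = 20
gcd(6,4,5) = 1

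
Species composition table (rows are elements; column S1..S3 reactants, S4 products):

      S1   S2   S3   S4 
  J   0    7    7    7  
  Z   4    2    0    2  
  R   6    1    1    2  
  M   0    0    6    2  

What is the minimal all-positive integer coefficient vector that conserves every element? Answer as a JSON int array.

Coefficients: [1, 4, 2, 6]

J: 1·0+4·7+2·7 = 42 | 6·7 = 42
Z: 1·4+4·2+2·0 = 12 | 6·2 = 12
R: 1·6+4·1+2·1 = 12 | 6·2 = 12
M: 1·0+4·0+2·6 = 12 | 6·2 = 12
gcd(1,4,2,6) = 1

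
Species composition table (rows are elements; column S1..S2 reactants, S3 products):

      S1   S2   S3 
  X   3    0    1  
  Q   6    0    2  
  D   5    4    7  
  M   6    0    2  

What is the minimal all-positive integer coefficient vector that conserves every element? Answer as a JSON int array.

X: 1·3+4·0 = 3 | 3·1 = 3
Q: 1·6+4·0 = 6 | 3·2 = 6
D: 1·5+4·4 = 21 | 3·7 = 21
M: 1·6+4·0 = 6 | 3·2 = 6
gcd(1,4,3) = 1

Coefficients: [1, 4, 3]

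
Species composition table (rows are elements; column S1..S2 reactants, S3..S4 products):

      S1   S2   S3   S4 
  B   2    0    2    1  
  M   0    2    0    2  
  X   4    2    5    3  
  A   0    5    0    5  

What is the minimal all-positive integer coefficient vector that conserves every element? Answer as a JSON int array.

Coefficients: [3, 2, 2, 2]

B: 3·2+2·0 = 6 | 2·2+2·1 = 6
M: 3·0+2·2 = 4 | 2·0+2·2 = 4
X: 3·4+2·2 = 16 | 2·5+2·3 = 16
A: 3·0+2·5 = 10 | 2·0+2·5 = 10
gcd(3,2,2,2) = 1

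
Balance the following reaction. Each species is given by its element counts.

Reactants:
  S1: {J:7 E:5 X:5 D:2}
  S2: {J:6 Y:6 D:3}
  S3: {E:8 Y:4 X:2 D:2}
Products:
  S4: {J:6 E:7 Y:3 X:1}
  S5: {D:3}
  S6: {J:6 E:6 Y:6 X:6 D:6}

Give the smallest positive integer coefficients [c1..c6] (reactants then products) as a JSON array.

Coefficients: [6, 5, 6, 6, 1, 6]

J: 6·7+5·6+6·0 = 72 | 6·6+1·0+6·6 = 72
E: 6·5+5·0+6·8 = 78 | 6·7+1·0+6·6 = 78
Y: 6·0+5·6+6·4 = 54 | 6·3+1·0+6·6 = 54
X: 6·5+5·0+6·2 = 42 | 6·1+1·0+6·6 = 42
D: 6·2+5·3+6·2 = 39 | 6·0+1·3+6·6 = 39
gcd(6,5,6,6,1,6) = 1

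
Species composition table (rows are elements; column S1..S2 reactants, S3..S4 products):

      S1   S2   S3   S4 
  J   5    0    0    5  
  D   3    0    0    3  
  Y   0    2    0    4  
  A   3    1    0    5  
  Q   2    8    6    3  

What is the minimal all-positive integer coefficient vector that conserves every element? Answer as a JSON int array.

Coefficients: [2, 4, 5, 2]

J: 2·5+4·0 = 10 | 5·0+2·5 = 10
D: 2·3+4·0 = 6 | 5·0+2·3 = 6
Y: 2·0+4·2 = 8 | 5·0+2·4 = 8
A: 2·3+4·1 = 10 | 5·0+2·5 = 10
Q: 2·2+4·8 = 36 | 5·6+2·3 = 36
gcd(2,4,5,2) = 1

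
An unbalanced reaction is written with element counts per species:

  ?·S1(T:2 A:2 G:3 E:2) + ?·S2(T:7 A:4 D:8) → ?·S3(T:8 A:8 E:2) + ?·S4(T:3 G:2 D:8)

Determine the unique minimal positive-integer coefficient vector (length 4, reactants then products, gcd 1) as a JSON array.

Coefficients: [2, 3, 2, 3]

T: 2·2+3·7 = 25 | 2·8+3·3 = 25
A: 2·2+3·4 = 16 | 2·8+3·0 = 16
G: 2·3+3·0 = 6 | 2·0+3·2 = 6
D: 2·0+3·8 = 24 | 2·0+3·8 = 24
E: 2·2+3·0 = 4 | 2·2+3·0 = 4
gcd(2,3,2,3) = 1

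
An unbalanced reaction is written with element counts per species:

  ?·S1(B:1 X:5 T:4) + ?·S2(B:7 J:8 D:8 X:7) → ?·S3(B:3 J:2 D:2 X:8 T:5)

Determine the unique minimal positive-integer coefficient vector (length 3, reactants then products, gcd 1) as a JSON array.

B: 5·1+1·7 = 12 | 4·3 = 12
J: 5·0+1·8 = 8 | 4·2 = 8
D: 5·0+1·8 = 8 | 4·2 = 8
X: 5·5+1·7 = 32 | 4·8 = 32
T: 5·4+1·0 = 20 | 4·5 = 20
gcd(5,1,4) = 1

Coefficients: [5, 1, 4]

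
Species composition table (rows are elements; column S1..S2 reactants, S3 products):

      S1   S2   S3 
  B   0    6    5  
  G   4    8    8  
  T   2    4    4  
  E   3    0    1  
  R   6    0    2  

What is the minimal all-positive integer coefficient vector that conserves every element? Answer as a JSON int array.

B: 2·0+5·6 = 30 | 6·5 = 30
G: 2·4+5·8 = 48 | 6·8 = 48
T: 2·2+5·4 = 24 | 6·4 = 24
E: 2·3+5·0 = 6 | 6·1 = 6
R: 2·6+5·0 = 12 | 6·2 = 12
gcd(2,5,6) = 1

Coefficients: [2, 5, 6]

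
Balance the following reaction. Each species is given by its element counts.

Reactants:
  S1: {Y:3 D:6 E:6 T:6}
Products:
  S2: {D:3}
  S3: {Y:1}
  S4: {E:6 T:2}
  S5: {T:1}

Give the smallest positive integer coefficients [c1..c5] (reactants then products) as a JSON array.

Y: 1·3 = 3 | 2·0+3·1+1·0+4·0 = 3
D: 1·6 = 6 | 2·3+3·0+1·0+4·0 = 6
E: 1·6 = 6 | 2·0+3·0+1·6+4·0 = 6
T: 1·6 = 6 | 2·0+3·0+1·2+4·1 = 6
gcd(1,2,3,1,4) = 1

Coefficients: [1, 2, 3, 1, 4]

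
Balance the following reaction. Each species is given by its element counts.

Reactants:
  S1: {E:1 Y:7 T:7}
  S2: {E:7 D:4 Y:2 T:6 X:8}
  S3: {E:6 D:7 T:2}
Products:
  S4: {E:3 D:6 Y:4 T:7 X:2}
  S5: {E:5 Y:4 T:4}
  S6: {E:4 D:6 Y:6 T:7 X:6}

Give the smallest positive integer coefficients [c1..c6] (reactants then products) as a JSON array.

E: 6·1+2·7+4·6 = 44 | 5·3+5·5+1·4 = 44
D: 6·0+2·4+4·7 = 36 | 5·6+5·0+1·6 = 36
Y: 6·7+2·2+4·0 = 46 | 5·4+5·4+1·6 = 46
T: 6·7+2·6+4·2 = 62 | 5·7+5·4+1·7 = 62
X: 6·0+2·8+4·0 = 16 | 5·2+5·0+1·6 = 16
gcd(6,2,4,5,5,1) = 1

Coefficients: [6, 2, 4, 5, 5, 1]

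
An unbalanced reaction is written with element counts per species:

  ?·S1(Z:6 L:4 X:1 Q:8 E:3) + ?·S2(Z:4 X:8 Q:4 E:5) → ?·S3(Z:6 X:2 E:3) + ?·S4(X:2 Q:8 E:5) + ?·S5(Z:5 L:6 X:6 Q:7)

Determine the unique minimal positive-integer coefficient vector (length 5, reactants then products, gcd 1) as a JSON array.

Coefficients: [6, 5, 6, 5, 4]

Z: 6·6+5·4 = 56 | 6·6+5·0+4·5 = 56
L: 6·4+5·0 = 24 | 6·0+5·0+4·6 = 24
X: 6·1+5·8 = 46 | 6·2+5·2+4·6 = 46
Q: 6·8+5·4 = 68 | 6·0+5·8+4·7 = 68
E: 6·3+5·5 = 43 | 6·3+5·5+4·0 = 43
gcd(6,5,6,5,4) = 1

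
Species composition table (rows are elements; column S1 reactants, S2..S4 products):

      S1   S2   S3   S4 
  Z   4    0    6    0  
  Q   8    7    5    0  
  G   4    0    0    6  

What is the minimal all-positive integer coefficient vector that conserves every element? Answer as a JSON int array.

Coefficients: [3, 2, 2, 2]

Z: 3·4 = 12 | 2·0+2·6+2·0 = 12
Q: 3·8 = 24 | 2·7+2·5+2·0 = 24
G: 3·4 = 12 | 2·0+2·0+2·6 = 12
gcd(3,2,2,2) = 1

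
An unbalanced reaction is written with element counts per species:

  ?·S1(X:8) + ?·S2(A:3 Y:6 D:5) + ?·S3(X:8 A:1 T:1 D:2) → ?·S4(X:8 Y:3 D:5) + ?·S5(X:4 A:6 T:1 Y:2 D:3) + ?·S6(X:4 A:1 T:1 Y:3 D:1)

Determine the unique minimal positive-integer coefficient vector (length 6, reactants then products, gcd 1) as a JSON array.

Coefficients: [2, 5, 6, 5, 3, 3]

X: 2·8+5·0+6·8 = 64 | 5·8+3·4+3·4 = 64
A: 2·0+5·3+6·1 = 21 | 5·0+3·6+3·1 = 21
T: 2·0+5·0+6·1 = 6 | 5·0+3·1+3·1 = 6
Y: 2·0+5·6+6·0 = 30 | 5·3+3·2+3·3 = 30
D: 2·0+5·5+6·2 = 37 | 5·5+3·3+3·1 = 37
gcd(2,5,6,5,3,3) = 1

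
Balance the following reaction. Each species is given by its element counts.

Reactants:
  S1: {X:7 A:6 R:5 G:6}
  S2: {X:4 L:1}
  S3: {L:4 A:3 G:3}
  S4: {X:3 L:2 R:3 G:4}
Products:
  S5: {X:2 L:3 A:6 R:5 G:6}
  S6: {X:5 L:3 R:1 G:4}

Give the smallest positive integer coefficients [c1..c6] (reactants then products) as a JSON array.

X: 2·7+1·4+4·0+5·3 = 33 | 4·2+5·5 = 33
L: 2·0+1·1+4·4+5·2 = 27 | 4·3+5·3 = 27
A: 2·6+1·0+4·3+5·0 = 24 | 4·6+5·0 = 24
R: 2·5+1·0+4·0+5·3 = 25 | 4·5+5·1 = 25
G: 2·6+1·0+4·3+5·4 = 44 | 4·6+5·4 = 44
gcd(2,1,4,5,4,5) = 1

Coefficients: [2, 1, 4, 5, 4, 5]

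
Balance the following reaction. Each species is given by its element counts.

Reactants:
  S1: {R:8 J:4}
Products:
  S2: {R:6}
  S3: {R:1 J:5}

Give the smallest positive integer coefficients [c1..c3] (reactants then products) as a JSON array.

Coefficients: [5, 6, 4]

R: 5·8 = 40 | 6·6+4·1 = 40
J: 5·4 = 20 | 6·0+4·5 = 20
gcd(5,6,4) = 1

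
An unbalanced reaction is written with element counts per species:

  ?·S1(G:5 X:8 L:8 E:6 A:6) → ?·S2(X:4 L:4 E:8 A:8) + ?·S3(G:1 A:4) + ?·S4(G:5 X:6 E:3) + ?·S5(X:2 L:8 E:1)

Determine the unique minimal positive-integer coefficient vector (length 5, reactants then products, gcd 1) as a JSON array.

Coefficients: [6, 2, 5, 5, 5]

G: 6·5 = 30 | 2·0+5·1+5·5+5·0 = 30
X: 6·8 = 48 | 2·4+5·0+5·6+5·2 = 48
L: 6·8 = 48 | 2·4+5·0+5·0+5·8 = 48
E: 6·6 = 36 | 2·8+5·0+5·3+5·1 = 36
A: 6·6 = 36 | 2·8+5·4+5·0+5·0 = 36
gcd(6,2,5,5,5) = 1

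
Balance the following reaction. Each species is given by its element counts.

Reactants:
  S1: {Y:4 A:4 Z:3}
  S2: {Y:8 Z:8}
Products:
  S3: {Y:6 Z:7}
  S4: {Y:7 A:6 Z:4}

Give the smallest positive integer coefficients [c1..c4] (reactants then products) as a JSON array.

Coefficients: [6, 5, 6, 4]

Y: 6·4+5·8 = 64 | 6·6+4·7 = 64
A: 6·4+5·0 = 24 | 6·0+4·6 = 24
Z: 6·3+5·8 = 58 | 6·7+4·4 = 58
gcd(6,5,6,4) = 1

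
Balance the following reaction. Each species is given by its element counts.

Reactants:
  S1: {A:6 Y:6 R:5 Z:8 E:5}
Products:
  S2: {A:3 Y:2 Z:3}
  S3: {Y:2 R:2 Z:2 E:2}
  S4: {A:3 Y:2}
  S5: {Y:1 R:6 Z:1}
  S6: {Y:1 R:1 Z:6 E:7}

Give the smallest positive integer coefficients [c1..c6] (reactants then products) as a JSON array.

A: 5·6 = 30 | 5·3+2·0+5·3+3·0+3·0 = 30
Y: 5·6 = 30 | 5·2+2·2+5·2+3·1+3·1 = 30
R: 5·5 = 25 | 5·0+2·2+5·0+3·6+3·1 = 25
Z: 5·8 = 40 | 5·3+2·2+5·0+3·1+3·6 = 40
E: 5·5 = 25 | 5·0+2·2+5·0+3·0+3·7 = 25
gcd(5,5,2,5,3,3) = 1

Coefficients: [5, 5, 2, 5, 3, 3]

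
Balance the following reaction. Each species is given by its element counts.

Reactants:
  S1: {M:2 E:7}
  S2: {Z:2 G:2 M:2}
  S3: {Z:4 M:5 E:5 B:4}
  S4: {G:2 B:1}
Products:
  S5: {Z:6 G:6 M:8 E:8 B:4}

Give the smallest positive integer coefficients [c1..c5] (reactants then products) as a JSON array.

Coefficients: [2, 5, 2, 4, 3]

Z: 2·0+5·2+2·4+4·0 = 18 | 3·6 = 18
G: 2·0+5·2+2·0+4·2 = 18 | 3·6 = 18
M: 2·2+5·2+2·5+4·0 = 24 | 3·8 = 24
E: 2·7+5·0+2·5+4·0 = 24 | 3·8 = 24
B: 2·0+5·0+2·4+4·1 = 12 | 3·4 = 12
gcd(2,5,2,4,3) = 1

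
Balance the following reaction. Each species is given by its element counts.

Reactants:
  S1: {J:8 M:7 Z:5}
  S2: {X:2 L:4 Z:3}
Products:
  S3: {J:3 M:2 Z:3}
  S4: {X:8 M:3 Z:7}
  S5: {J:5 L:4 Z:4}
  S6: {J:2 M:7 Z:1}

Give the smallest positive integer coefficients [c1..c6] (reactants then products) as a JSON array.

J: 4·8+4·0 = 32 | 2·3+1·0+4·5+3·2 = 32
X: 4·0+4·2 = 8 | 2·0+1·8+4·0+3·0 = 8
M: 4·7+4·0 = 28 | 2·2+1·3+4·0+3·7 = 28
L: 4·0+4·4 = 16 | 2·0+1·0+4·4+3·0 = 16
Z: 4·5+4·3 = 32 | 2·3+1·7+4·4+3·1 = 32
gcd(4,4,2,1,4,3) = 1

Coefficients: [4, 4, 2, 1, 4, 3]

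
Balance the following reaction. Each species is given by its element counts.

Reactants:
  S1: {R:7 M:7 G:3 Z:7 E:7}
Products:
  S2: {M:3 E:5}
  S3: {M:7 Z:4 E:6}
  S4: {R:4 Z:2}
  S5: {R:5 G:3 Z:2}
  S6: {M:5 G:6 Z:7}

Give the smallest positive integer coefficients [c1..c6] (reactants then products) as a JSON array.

Coefficients: [3, 3, 1, 4, 1, 1]

R: 3·7 = 21 | 3·0+1·0+4·4+1·5+1·0 = 21
M: 3·7 = 21 | 3·3+1·7+4·0+1·0+1·5 = 21
G: 3·3 = 9 | 3·0+1·0+4·0+1·3+1·6 = 9
Z: 3·7 = 21 | 3·0+1·4+4·2+1·2+1·7 = 21
E: 3·7 = 21 | 3·5+1·6+4·0+1·0+1·0 = 21
gcd(3,3,1,4,1,1) = 1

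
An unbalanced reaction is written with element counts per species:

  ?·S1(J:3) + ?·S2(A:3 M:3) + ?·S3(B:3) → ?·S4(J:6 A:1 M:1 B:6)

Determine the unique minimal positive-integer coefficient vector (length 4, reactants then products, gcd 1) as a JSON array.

Coefficients: [6, 1, 6, 3]

J: 6·3+1·0+6·0 = 18 | 3·6 = 18
A: 6·0+1·3+6·0 = 3 | 3·1 = 3
M: 6·0+1·3+6·0 = 3 | 3·1 = 3
B: 6·0+1·0+6·3 = 18 | 3·6 = 18
gcd(6,1,6,3) = 1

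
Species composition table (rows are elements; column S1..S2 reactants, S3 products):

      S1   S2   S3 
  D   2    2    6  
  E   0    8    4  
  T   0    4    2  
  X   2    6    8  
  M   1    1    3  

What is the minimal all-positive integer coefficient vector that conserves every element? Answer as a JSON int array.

Coefficients: [5, 1, 2]

D: 5·2+1·2 = 12 | 2·6 = 12
E: 5·0+1·8 = 8 | 2·4 = 8
T: 5·0+1·4 = 4 | 2·2 = 4
X: 5·2+1·6 = 16 | 2·8 = 16
M: 5·1+1·1 = 6 | 2·3 = 6
gcd(5,1,2) = 1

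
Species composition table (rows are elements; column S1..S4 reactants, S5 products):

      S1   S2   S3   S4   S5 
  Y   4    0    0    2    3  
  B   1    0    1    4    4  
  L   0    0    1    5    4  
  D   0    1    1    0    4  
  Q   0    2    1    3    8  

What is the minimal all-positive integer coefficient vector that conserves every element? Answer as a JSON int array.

Coefficients: [1, 5, 3, 1, 2]

Y: 1·4+5·0+3·0+1·2 = 6 | 2·3 = 6
B: 1·1+5·0+3·1+1·4 = 8 | 2·4 = 8
L: 1·0+5·0+3·1+1·5 = 8 | 2·4 = 8
D: 1·0+5·1+3·1+1·0 = 8 | 2·4 = 8
Q: 1·0+5·2+3·1+1·3 = 16 | 2·8 = 16
gcd(1,5,3,1,2) = 1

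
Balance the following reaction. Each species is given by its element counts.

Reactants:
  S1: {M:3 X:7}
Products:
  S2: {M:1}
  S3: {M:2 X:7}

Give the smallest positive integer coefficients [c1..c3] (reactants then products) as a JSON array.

Coefficients: [1, 1, 1]

M: 1·3 = 3 | 1·1+1·2 = 3
X: 1·7 = 7 | 1·0+1·7 = 7
gcd(1,1,1) = 1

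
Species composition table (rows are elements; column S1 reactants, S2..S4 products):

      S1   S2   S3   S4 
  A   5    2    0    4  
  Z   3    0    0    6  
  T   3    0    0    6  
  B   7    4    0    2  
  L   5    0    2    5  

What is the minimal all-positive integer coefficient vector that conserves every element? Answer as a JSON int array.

A: 4·5 = 20 | 6·2+5·0+2·4 = 20
Z: 4·3 = 12 | 6·0+5·0+2·6 = 12
T: 4·3 = 12 | 6·0+5·0+2·6 = 12
B: 4·7 = 28 | 6·4+5·0+2·2 = 28
L: 4·5 = 20 | 6·0+5·2+2·5 = 20
gcd(4,6,5,2) = 1

Coefficients: [4, 6, 5, 2]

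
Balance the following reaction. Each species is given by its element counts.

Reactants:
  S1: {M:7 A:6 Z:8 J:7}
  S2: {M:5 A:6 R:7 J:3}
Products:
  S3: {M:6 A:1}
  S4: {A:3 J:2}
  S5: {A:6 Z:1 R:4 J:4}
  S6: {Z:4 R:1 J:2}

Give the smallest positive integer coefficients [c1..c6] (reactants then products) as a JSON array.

M: 3·7+3·5 = 36 | 6·6+2·0+4·0+5·0 = 36
A: 3·6+3·6 = 36 | 6·1+2·3+4·6+5·0 = 36
Z: 3·8+3·0 = 24 | 6·0+2·0+4·1+5·4 = 24
R: 3·0+3·7 = 21 | 6·0+2·0+4·4+5·1 = 21
J: 3·7+3·3 = 30 | 6·0+2·2+4·4+5·2 = 30
gcd(3,3,6,2,4,5) = 1

Coefficients: [3, 3, 6, 2, 4, 5]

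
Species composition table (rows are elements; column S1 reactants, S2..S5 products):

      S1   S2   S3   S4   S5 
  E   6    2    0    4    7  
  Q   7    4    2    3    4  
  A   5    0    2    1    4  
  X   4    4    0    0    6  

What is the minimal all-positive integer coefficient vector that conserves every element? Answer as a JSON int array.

Coefficients: [4, 1, 5, 2, 2]

E: 4·6 = 24 | 1·2+5·0+2·4+2·7 = 24
Q: 4·7 = 28 | 1·4+5·2+2·3+2·4 = 28
A: 4·5 = 20 | 1·0+5·2+2·1+2·4 = 20
X: 4·4 = 16 | 1·4+5·0+2·0+2·6 = 16
gcd(4,1,5,2,2) = 1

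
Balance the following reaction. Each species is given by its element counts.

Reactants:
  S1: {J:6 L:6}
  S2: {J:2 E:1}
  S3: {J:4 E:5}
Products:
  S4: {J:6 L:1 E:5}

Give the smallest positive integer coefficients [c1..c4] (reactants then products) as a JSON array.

Coefficients: [1, 5, 5, 6]

J: 1·6+5·2+5·4 = 36 | 6·6 = 36
L: 1·6+5·0+5·0 = 6 | 6·1 = 6
E: 1·0+5·1+5·5 = 30 | 6·5 = 30
gcd(1,5,5,6) = 1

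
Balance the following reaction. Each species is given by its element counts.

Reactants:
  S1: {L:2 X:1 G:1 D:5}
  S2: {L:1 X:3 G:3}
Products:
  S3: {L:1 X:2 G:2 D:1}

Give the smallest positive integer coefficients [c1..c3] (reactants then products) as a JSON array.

L: 1·2+3·1 = 5 | 5·1 = 5
X: 1·1+3·3 = 10 | 5·2 = 10
G: 1·1+3·3 = 10 | 5·2 = 10
D: 1·5+3·0 = 5 | 5·1 = 5
gcd(1,3,5) = 1

Coefficients: [1, 3, 5]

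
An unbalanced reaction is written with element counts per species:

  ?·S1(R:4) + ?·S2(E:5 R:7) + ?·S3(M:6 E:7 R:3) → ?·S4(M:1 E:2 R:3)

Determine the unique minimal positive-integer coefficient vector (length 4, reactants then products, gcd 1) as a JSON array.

Coefficients: [2, 1, 1, 6]

M: 2·0+1·0+1·6 = 6 | 6·1 = 6
E: 2·0+1·5+1·7 = 12 | 6·2 = 12
R: 2·4+1·7+1·3 = 18 | 6·3 = 18
gcd(2,1,1,6) = 1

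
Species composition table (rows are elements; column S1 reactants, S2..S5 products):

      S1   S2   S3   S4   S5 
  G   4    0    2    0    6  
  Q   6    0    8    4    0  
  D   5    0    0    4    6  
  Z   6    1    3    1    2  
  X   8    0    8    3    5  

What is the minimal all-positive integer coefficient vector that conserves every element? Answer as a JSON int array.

Coefficients: [2, 6, 1, 1, 1]

G: 2·4 = 8 | 6·0+1·2+1·0+1·6 = 8
Q: 2·6 = 12 | 6·0+1·8+1·4+1·0 = 12
D: 2·5 = 10 | 6·0+1·0+1·4+1·6 = 10
Z: 2·6 = 12 | 6·1+1·3+1·1+1·2 = 12
X: 2·8 = 16 | 6·0+1·8+1·3+1·5 = 16
gcd(2,6,1,1,1) = 1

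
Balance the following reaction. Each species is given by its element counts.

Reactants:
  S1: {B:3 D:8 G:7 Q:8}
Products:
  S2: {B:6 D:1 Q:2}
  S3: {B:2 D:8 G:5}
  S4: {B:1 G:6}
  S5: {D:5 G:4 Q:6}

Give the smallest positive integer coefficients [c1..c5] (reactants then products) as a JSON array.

Coefficients: [5, 2, 1, 1, 6]

B: 5·3 = 15 | 2·6+1·2+1·1+6·0 = 15
D: 5·8 = 40 | 2·1+1·8+1·0+6·5 = 40
G: 5·7 = 35 | 2·0+1·5+1·6+6·4 = 35
Q: 5·8 = 40 | 2·2+1·0+1·0+6·6 = 40
gcd(5,2,1,1,6) = 1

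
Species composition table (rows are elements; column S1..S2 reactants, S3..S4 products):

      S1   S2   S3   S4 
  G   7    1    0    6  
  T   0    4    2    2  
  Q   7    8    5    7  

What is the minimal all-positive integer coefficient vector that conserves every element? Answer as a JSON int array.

G: 2·7+4·1 = 18 | 5·0+3·6 = 18
T: 2·0+4·4 = 16 | 5·2+3·2 = 16
Q: 2·7+4·8 = 46 | 5·5+3·7 = 46
gcd(2,4,5,3) = 1

Coefficients: [2, 4, 5, 3]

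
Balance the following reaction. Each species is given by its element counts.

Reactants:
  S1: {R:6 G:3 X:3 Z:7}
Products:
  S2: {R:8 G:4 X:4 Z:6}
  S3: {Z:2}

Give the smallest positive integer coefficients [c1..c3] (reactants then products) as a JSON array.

Coefficients: [4, 3, 5]

R: 4·6 = 24 | 3·8+5·0 = 24
G: 4·3 = 12 | 3·4+5·0 = 12
X: 4·3 = 12 | 3·4+5·0 = 12
Z: 4·7 = 28 | 3·6+5·2 = 28
gcd(4,3,5) = 1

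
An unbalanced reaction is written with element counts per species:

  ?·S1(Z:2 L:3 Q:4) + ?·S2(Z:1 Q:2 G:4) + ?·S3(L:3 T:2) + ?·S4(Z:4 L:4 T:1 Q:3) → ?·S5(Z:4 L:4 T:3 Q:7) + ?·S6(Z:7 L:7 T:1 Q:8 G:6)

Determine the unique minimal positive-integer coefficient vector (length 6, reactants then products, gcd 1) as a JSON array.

Z: 3·2+6·1+1·0+5·4 = 32 | 1·4+4·7 = 32
L: 3·3+6·0+1·3+5·4 = 32 | 1·4+4·7 = 32
T: 3·0+6·0+1·2+5·1 = 7 | 1·3+4·1 = 7
Q: 3·4+6·2+1·0+5·3 = 39 | 1·7+4·8 = 39
G: 3·0+6·4+1·0+5·0 = 24 | 1·0+4·6 = 24
gcd(3,6,1,5,1,4) = 1

Coefficients: [3, 6, 1, 5, 1, 4]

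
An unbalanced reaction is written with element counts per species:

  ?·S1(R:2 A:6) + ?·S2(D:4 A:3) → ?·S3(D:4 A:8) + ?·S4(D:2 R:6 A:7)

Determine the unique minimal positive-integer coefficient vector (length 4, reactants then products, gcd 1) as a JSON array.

D: 6·0+6·4 = 24 | 5·4+2·2 = 24
R: 6·2+6·0 = 12 | 5·0+2·6 = 12
A: 6·6+6·3 = 54 | 5·8+2·7 = 54
gcd(6,6,5,2) = 1

Coefficients: [6, 6, 5, 2]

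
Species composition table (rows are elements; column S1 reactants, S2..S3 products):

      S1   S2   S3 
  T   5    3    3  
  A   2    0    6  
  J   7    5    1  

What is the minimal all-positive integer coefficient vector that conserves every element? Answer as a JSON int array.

Coefficients: [3, 4, 1]

T: 3·5 = 15 | 4·3+1·3 = 15
A: 3·2 = 6 | 4·0+1·6 = 6
J: 3·7 = 21 | 4·5+1·1 = 21
gcd(3,4,1) = 1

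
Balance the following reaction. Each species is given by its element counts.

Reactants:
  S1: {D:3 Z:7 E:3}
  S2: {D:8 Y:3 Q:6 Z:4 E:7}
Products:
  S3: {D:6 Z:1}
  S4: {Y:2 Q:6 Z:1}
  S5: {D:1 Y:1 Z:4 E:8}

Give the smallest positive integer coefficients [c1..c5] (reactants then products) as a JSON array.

Coefficients: [1, 3, 4, 3, 3]

D: 1·3+3·8 = 27 | 4·6+3·0+3·1 = 27
Y: 1·0+3·3 = 9 | 4·0+3·2+3·1 = 9
Q: 1·0+3·6 = 18 | 4·0+3·6+3·0 = 18
Z: 1·7+3·4 = 19 | 4·1+3·1+3·4 = 19
E: 1·3+3·7 = 24 | 4·0+3·0+3·8 = 24
gcd(1,3,4,3,3) = 1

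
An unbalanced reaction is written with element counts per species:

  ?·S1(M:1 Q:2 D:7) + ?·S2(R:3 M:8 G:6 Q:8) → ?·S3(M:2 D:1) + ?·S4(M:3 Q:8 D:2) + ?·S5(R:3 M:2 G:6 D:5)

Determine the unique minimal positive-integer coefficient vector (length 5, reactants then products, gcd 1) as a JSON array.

R: 4·0+3·3 = 9 | 5·0+4·0+3·3 = 9
M: 4·1+3·8 = 28 | 5·2+4·3+3·2 = 28
G: 4·0+3·6 = 18 | 5·0+4·0+3·6 = 18
Q: 4·2+3·8 = 32 | 5·0+4·8+3·0 = 32
D: 4·7+3·0 = 28 | 5·1+4·2+3·5 = 28
gcd(4,3,5,4,3) = 1

Coefficients: [4, 3, 5, 4, 3]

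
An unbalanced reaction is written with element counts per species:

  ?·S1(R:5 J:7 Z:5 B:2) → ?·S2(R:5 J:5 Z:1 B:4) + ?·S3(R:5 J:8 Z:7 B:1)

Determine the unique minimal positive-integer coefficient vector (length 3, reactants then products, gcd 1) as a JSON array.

R: 3·5 = 15 | 1·5+2·5 = 15
J: 3·7 = 21 | 1·5+2·8 = 21
Z: 3·5 = 15 | 1·1+2·7 = 15
B: 3·2 = 6 | 1·4+2·1 = 6
gcd(3,1,2) = 1

Coefficients: [3, 1, 2]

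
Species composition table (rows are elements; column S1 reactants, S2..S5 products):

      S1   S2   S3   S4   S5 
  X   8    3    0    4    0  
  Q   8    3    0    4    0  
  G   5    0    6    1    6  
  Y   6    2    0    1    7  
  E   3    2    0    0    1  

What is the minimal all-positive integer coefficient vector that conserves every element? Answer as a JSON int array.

X: 3·8 = 24 | 4·3+1·0+3·4+1·0 = 24
Q: 3·8 = 24 | 4·3+1·0+3·4+1·0 = 24
G: 3·5 = 15 | 4·0+1·6+3·1+1·6 = 15
Y: 3·6 = 18 | 4·2+1·0+3·1+1·7 = 18
E: 3·3 = 9 | 4·2+1·0+3·0+1·1 = 9
gcd(3,4,1,3,1) = 1

Coefficients: [3, 4, 1, 3, 1]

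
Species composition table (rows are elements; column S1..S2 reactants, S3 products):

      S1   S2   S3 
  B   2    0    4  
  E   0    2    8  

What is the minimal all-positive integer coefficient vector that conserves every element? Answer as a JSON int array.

Coefficients: [2, 4, 1]

B: 2·2+4·0 = 4 | 1·4 = 4
E: 2·0+4·2 = 8 | 1·8 = 8
gcd(2,4,1) = 1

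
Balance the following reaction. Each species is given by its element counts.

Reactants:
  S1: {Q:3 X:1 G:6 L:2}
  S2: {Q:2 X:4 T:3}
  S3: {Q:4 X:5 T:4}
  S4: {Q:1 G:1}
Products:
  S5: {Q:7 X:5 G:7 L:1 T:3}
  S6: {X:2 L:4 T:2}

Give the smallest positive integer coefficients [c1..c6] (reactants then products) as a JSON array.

Q: 4·3+2·2+2·4+4·1 = 28 | 4·7+1·0 = 28
X: 4·1+2·4+2·5+4·0 = 22 | 4·5+1·2 = 22
G: 4·6+2·0+2·0+4·1 = 28 | 4·7+1·0 = 28
L: 4·2+2·0+2·0+4·0 = 8 | 4·1+1·4 = 8
T: 4·0+2·3+2·4+4·0 = 14 | 4·3+1·2 = 14
gcd(4,2,2,4,4,1) = 1

Coefficients: [4, 2, 2, 4, 4, 1]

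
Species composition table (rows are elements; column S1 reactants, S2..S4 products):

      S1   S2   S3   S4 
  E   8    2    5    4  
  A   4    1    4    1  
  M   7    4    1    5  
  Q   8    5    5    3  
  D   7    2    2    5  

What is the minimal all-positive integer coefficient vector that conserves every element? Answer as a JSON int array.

E: 3·8 = 24 | 1·2+2·5+3·4 = 24
A: 3·4 = 12 | 1·1+2·4+3·1 = 12
M: 3·7 = 21 | 1·4+2·1+3·5 = 21
Q: 3·8 = 24 | 1·5+2·5+3·3 = 24
D: 3·7 = 21 | 1·2+2·2+3·5 = 21
gcd(3,1,2,3) = 1

Coefficients: [3, 1, 2, 3]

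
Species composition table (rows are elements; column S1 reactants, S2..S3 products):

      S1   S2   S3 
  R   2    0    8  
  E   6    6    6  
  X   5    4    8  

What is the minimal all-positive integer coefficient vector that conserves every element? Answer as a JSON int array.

R: 4·2 = 8 | 3·0+1·8 = 8
E: 4·6 = 24 | 3·6+1·6 = 24
X: 4·5 = 20 | 3·4+1·8 = 20
gcd(4,3,1) = 1

Coefficients: [4, 3, 1]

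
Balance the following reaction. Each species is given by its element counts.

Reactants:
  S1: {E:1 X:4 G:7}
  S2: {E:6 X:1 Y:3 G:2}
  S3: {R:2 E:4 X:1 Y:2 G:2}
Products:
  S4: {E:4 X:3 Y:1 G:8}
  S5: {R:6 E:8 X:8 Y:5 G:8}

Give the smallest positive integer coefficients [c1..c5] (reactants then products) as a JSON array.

R: 6·0+1·0+6·2 = 12 | 5·0+2·6 = 12
E: 6·1+1·6+6·4 = 36 | 5·4+2·8 = 36
X: 6·4+1·1+6·1 = 31 | 5·3+2·8 = 31
Y: 6·0+1·3+6·2 = 15 | 5·1+2·5 = 15
G: 6·7+1·2+6·2 = 56 | 5·8+2·8 = 56
gcd(6,1,6,5,2) = 1

Coefficients: [6, 1, 6, 5, 2]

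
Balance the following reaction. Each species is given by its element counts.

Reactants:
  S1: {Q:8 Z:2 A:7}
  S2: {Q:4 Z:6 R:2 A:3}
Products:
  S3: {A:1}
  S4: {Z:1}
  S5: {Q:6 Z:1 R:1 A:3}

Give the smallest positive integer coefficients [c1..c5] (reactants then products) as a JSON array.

Q: 1·8+1·4 = 12 | 4·0+6·0+2·6 = 12
Z: 1·2+1·6 = 8 | 4·0+6·1+2·1 = 8
R: 1·0+1·2 = 2 | 4·0+6·0+2·1 = 2
A: 1·7+1·3 = 10 | 4·1+6·0+2·3 = 10
gcd(1,1,4,6,2) = 1

Coefficients: [1, 1, 4, 6, 2]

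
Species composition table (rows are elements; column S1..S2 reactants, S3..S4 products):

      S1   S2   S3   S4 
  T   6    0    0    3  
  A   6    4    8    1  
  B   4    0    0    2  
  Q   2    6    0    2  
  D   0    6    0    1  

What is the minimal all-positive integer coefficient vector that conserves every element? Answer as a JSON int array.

T: 3·6+1·0 = 18 | 2·0+6·3 = 18
A: 3·6+1·4 = 22 | 2·8+6·1 = 22
B: 3·4+1·0 = 12 | 2·0+6·2 = 12
Q: 3·2+1·6 = 12 | 2·0+6·2 = 12
D: 3·0+1·6 = 6 | 2·0+6·1 = 6
gcd(3,1,2,6) = 1

Coefficients: [3, 1, 2, 6]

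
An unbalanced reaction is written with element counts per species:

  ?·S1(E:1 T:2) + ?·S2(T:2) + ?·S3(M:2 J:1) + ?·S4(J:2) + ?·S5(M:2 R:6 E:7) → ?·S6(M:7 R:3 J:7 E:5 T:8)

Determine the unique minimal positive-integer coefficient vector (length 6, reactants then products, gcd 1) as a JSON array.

Coefficients: [3, 5, 6, 4, 1, 2]

M: 3·0+5·0+6·2+4·0+1·2 = 14 | 2·7 = 14
R: 3·0+5·0+6·0+4·0+1·6 = 6 | 2·3 = 6
J: 3·0+5·0+6·1+4·2+1·0 = 14 | 2·7 = 14
E: 3·1+5·0+6·0+4·0+1·7 = 10 | 2·5 = 10
T: 3·2+5·2+6·0+4·0+1·0 = 16 | 2·8 = 16
gcd(3,5,6,4,1,2) = 1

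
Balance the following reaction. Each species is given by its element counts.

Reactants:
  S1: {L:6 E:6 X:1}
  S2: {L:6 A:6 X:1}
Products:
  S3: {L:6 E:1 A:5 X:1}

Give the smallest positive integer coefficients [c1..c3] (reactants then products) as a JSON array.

Coefficients: [1, 5, 6]

L: 1·6+5·6 = 36 | 6·6 = 36
E: 1·6+5·0 = 6 | 6·1 = 6
A: 1·0+5·6 = 30 | 6·5 = 30
X: 1·1+5·1 = 6 | 6·1 = 6
gcd(1,5,6) = 1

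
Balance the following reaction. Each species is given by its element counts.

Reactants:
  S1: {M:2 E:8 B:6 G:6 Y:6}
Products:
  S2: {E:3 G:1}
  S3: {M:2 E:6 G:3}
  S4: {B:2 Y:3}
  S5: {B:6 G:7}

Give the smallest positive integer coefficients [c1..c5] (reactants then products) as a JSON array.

Coefficients: [3, 2, 3, 6, 1]

M: 3·2 = 6 | 2·0+3·2+6·0+1·0 = 6
E: 3·8 = 24 | 2·3+3·6+6·0+1·0 = 24
B: 3·6 = 18 | 2·0+3·0+6·2+1·6 = 18
G: 3·6 = 18 | 2·1+3·3+6·0+1·7 = 18
Y: 3·6 = 18 | 2·0+3·0+6·3+1·0 = 18
gcd(3,2,3,6,1) = 1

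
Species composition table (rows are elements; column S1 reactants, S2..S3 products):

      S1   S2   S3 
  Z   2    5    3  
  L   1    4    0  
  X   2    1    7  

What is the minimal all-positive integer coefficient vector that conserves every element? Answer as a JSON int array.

Coefficients: [4, 1, 1]

Z: 4·2 = 8 | 1·5+1·3 = 8
L: 4·1 = 4 | 1·4+1·0 = 4
X: 4·2 = 8 | 1·1+1·7 = 8
gcd(4,1,1) = 1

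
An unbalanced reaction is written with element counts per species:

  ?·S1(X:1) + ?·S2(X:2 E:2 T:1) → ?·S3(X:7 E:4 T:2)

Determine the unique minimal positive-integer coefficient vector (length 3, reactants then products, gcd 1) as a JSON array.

X: 3·1+2·2 = 7 | 1·7 = 7
E: 3·0+2·2 = 4 | 1·4 = 4
T: 3·0+2·1 = 2 | 1·2 = 2
gcd(3,2,1) = 1

Coefficients: [3, 2, 1]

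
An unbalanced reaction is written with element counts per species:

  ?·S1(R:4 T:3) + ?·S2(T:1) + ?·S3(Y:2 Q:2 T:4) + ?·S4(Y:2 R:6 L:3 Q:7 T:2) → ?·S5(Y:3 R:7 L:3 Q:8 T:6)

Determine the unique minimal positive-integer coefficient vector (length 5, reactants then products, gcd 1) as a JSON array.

Y: 1·0+5·0+2·2+4·2 = 12 | 4·3 = 12
R: 1·4+5·0+2·0+4·6 = 28 | 4·7 = 28
L: 1·0+5·0+2·0+4·3 = 12 | 4·3 = 12
Q: 1·0+5·0+2·2+4·7 = 32 | 4·8 = 32
T: 1·3+5·1+2·4+4·2 = 24 | 4·6 = 24
gcd(1,5,2,4,4) = 1

Coefficients: [1, 5, 2, 4, 4]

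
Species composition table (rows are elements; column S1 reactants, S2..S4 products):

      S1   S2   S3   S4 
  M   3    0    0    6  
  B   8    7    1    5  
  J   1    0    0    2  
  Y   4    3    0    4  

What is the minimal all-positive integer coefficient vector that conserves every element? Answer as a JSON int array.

M: 6·3 = 18 | 4·0+5·0+3·6 = 18
B: 6·8 = 48 | 4·7+5·1+3·5 = 48
J: 6·1 = 6 | 4·0+5·0+3·2 = 6
Y: 6·4 = 24 | 4·3+5·0+3·4 = 24
gcd(6,4,5,3) = 1

Coefficients: [6, 4, 5, 3]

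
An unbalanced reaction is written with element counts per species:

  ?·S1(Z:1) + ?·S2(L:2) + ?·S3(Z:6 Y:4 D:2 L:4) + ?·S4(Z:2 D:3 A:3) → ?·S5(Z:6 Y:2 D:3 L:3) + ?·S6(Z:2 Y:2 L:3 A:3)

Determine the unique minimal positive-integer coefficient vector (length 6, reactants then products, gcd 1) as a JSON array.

Z: 6·1+3·0+3·6+2·2 = 28 | 4·6+2·2 = 28
Y: 6·0+3·0+3·4+2·0 = 12 | 4·2+2·2 = 12
D: 6·0+3·0+3·2+2·3 = 12 | 4·3+2·0 = 12
L: 6·0+3·2+3·4+2·0 = 18 | 4·3+2·3 = 18
A: 6·0+3·0+3·0+2·3 = 6 | 4·0+2·3 = 6
gcd(6,3,3,2,4,2) = 1

Coefficients: [6, 3, 3, 2, 4, 2]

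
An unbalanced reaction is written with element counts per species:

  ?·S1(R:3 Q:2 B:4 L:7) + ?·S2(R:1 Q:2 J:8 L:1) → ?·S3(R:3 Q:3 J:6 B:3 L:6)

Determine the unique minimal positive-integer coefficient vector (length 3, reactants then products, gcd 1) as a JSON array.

Coefficients: [3, 3, 4]

R: 3·3+3·1 = 12 | 4·3 = 12
Q: 3·2+3·2 = 12 | 4·3 = 12
J: 3·0+3·8 = 24 | 4·6 = 24
B: 3·4+3·0 = 12 | 4·3 = 12
L: 3·7+3·1 = 24 | 4·6 = 24
gcd(3,3,4) = 1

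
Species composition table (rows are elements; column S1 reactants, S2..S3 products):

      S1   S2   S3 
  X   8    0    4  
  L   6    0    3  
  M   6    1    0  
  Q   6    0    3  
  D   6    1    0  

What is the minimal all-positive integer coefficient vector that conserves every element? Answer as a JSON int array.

Coefficients: [1, 6, 2]

X: 1·8 = 8 | 6·0+2·4 = 8
L: 1·6 = 6 | 6·0+2·3 = 6
M: 1·6 = 6 | 6·1+2·0 = 6
Q: 1·6 = 6 | 6·0+2·3 = 6
D: 1·6 = 6 | 6·1+2·0 = 6
gcd(1,6,2) = 1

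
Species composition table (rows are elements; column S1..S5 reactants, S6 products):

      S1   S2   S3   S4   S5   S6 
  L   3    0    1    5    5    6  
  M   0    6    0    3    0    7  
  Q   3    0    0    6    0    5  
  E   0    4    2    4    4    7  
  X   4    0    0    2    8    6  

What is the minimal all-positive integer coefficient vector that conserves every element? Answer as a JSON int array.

Coefficients: [6, 6, 3, 2, 1, 6]

L: 6·3+6·0+3·1+2·5+1·5 = 36 | 6·6 = 36
M: 6·0+6·6+3·0+2·3+1·0 = 42 | 6·7 = 42
Q: 6·3+6·0+3·0+2·6+1·0 = 30 | 6·5 = 30
E: 6·0+6·4+3·2+2·4+1·4 = 42 | 6·7 = 42
X: 6·4+6·0+3·0+2·2+1·8 = 36 | 6·6 = 36
gcd(6,6,3,2,1,6) = 1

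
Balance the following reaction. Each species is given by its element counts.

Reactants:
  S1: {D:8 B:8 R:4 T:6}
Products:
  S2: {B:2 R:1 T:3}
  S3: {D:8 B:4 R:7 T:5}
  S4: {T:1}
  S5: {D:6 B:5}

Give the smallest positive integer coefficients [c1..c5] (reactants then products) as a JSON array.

D: 5·8 = 40 | 6·0+2·8+2·0+4·6 = 40
B: 5·8 = 40 | 6·2+2·4+2·0+4·5 = 40
R: 5·4 = 20 | 6·1+2·7+2·0+4·0 = 20
T: 5·6 = 30 | 6·3+2·5+2·1+4·0 = 30
gcd(5,6,2,2,4) = 1

Coefficients: [5, 6, 2, 2, 4]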